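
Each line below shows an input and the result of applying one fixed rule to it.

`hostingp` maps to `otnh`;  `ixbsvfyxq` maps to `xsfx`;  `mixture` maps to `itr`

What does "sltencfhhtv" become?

lecht

The pattern: swap the first and last characters, then keep every other character starting from the second (positions 2nd, 4th, 6th, ...).
On "sltencfhhtv": the first step gives "vltencfhhts", and the second then gives "lecht".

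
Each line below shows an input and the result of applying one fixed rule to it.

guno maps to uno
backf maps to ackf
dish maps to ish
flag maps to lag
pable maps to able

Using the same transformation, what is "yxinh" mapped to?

In each case the input is transformed by: delete the first character.
"yxinh" → "xinh".

xinh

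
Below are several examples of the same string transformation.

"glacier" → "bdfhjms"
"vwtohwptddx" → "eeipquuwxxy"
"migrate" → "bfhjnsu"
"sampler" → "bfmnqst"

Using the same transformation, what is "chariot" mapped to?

bdijpsu

Each output is the input with this applied: shift every letter 1 place forward in the alphabet (wrapping around), then sort the characters into alphabetical order.
Applying both steps to "chariot": "dibsjpu", then "bdijpsu".
(Check on "vwtohwptddx": → "wxupixqueey" → "eeipquuwxxy" ✓)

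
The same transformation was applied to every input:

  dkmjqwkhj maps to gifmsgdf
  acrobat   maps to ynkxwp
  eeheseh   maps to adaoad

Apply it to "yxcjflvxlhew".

What's happening: delete the first character, then shift every letter 4 places backward in the alphabet (wrapping around).
For "yxcjflvxlhew", step one produces "xcjflvxlhew"; step two turns that into "tyfbhrthdas".
(Check on "dkmjqwkhj": → "kmjqwkhj" → "gifmsgdf" ✓)

tyfbhrthdas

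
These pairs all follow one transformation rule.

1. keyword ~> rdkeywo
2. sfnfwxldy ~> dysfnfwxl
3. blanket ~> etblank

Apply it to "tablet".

ettabl

In each case the input is transformed by: move the last 2 characters to the front (rotate right by 2).
For "tablet" the result is "ettabl".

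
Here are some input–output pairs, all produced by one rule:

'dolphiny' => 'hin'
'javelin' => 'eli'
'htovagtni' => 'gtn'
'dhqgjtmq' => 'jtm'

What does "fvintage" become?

Each output is the input with this applied: move the last character to the front, then keep only the last 3 characters.
For "fvintage", step one produces "efvintag"; step two turns that into "tag".

tag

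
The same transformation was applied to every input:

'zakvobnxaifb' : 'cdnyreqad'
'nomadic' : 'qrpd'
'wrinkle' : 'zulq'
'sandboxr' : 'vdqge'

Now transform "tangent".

wdqj

In each case the input is transformed by: shift every letter 3 places forward in the alphabet (wrapping around), then delete the last 3 characters.
Starting from "tangent": after the first operation, "wdqjhqw"; after the second, "wdqj".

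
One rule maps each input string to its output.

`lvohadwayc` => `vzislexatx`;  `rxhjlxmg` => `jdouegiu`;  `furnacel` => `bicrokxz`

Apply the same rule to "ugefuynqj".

ngrdbcrvk

The pattern: shift every letter 3 places backward in the alphabet (wrapping around), then move the last 2 characters to the front (rotate right by 2).
On "ugefuynqj": the first step gives "rdbcrvkng", and the second then gives "ngrdbcrvk".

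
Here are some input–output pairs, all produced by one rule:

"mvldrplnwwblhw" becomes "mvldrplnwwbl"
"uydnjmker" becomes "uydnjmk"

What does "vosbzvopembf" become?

vosbzvopem

The transformation: delete the last 2 characters.
"vosbzvopembf" → "vosbzvopem".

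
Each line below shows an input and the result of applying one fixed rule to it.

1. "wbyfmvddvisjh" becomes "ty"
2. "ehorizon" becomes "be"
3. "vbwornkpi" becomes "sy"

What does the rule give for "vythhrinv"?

Each output is the input with this applied: shift every letter 3 places backward in the alphabet (wrapping around), then keep only the first 2 characters.
Starting from "vythhrinv": after the first operation, "svqeeofks"; after the second, "sv".

sv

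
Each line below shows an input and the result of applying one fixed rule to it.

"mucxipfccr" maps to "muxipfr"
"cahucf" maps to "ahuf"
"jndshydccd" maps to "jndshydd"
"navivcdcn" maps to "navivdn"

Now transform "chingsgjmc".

The rule is to remove every "c".
Doing the same to "chingsgjmc": "hingsgjm".

hingsgjm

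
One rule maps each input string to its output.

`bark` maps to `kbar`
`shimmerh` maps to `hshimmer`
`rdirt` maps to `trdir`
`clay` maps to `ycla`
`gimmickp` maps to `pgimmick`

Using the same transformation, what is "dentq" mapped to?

The pattern: move the last character to the front.
For "dentq" the result is "qdent".

qdent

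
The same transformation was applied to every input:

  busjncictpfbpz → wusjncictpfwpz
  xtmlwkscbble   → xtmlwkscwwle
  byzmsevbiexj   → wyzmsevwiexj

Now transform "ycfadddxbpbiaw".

The pattern: replace every "b" with "w".
Doing the same to "ycfadddxbpbiaw": "ycfadddxwpwiaw".

ycfadddxwpwiaw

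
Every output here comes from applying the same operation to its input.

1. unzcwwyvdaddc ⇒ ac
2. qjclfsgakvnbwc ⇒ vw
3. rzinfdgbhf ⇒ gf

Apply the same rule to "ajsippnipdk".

nd

Each output is the input with this applied: keep one character in every 3, starting at position 1 (positions 1st, 4th, 7th, ...), then keep only the last 2 characters.
For "ajsippnipdk", step one produces "aind"; step two turns that into "nd".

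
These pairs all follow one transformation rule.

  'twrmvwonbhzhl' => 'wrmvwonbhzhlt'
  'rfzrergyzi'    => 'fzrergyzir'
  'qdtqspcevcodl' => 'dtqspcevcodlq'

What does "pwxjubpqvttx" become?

In each case the input is transformed by: move the first character to the end.
Applying that to "pwxjubpqvttx" gives "wxjubpqvttxp".

wxjubpqvttxp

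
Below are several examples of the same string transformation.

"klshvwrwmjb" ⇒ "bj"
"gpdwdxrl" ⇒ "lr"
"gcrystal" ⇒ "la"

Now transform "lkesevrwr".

rw

In each case the input is transformed by: reverse the string, then keep only the first 2 characters.
On "lkesevrwr": the first step gives "rwrvesekl", and the second then gives "rw".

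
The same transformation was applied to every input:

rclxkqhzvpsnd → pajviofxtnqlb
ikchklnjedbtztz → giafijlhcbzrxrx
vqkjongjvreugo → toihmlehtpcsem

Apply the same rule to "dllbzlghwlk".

Rule — shift every letter 2 places backward in the alphabet (wrapping around).
"dllbzlghwlk" → "bjjzxjefuji".

bjjzxjefuji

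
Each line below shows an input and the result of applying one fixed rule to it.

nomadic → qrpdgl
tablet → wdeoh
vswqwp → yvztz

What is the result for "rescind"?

The pattern: shift every letter 3 places forward in the alphabet (wrapping around), then delete the last character.
Working it through for "rescind": intermediate "uhvflqg", final "uhvflq".
(Check on "nomadic": → "qrpdglf" → "qrpdgl" ✓)

uhvflq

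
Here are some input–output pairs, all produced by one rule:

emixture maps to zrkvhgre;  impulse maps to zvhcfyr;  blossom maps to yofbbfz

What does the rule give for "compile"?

The rule is to shift every letter 13 places forward in the alphabet (wrapping around) — i.e. ROT13, then swap each adjacent pair of characters (1↔2, 3↔4, ...).
Working it through for "compile": intermediate "pbzcvyr", final "bpczyvr".

bpczyvr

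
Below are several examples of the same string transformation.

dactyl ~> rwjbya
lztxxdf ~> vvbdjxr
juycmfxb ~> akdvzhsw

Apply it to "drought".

The transformation: move the first 3 characters to the end (rotate left by 3), then shift every letter 2 places backward in the alphabet (wrapping around).
Starting from "drought": after the first operation, "ughtdro"; after the second, "sefrbpm".

sefrbpm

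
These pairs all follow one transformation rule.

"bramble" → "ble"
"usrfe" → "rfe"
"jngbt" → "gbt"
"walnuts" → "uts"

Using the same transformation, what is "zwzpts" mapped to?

pts

Rule — keep only the last 3 characters.
"zwzpts" → "pts".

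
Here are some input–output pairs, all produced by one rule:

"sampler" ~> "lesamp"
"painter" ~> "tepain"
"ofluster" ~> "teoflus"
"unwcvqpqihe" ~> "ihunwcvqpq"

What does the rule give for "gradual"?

Rule — delete the last character, then move the last 2 characters to the front (rotate right by 2).
Applying that to "gradual" gives "uagrad".

uagrad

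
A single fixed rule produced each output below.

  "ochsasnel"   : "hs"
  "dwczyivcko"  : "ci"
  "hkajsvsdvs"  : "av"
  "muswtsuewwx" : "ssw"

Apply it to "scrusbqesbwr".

rbs

Rule — delete the last 2 characters, then keep one character in every 3, starting at position 3 (positions 3rd, 6th, 9th, ...).
Applying both steps to "scrusbqesbwr": "scrusbqesb", then "rbs".
(Check on "hkajsvsdvs": → "hkajsvsd" → "av" ✓)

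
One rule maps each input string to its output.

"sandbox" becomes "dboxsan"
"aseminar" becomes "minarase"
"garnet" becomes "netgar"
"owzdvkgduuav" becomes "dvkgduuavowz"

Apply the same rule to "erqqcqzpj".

qcqzpjerq

Each output is the input with this applied: move the first 3 characters to the end (rotate left by 3).
On "erqqcqzpj" that produces "qcqzpjerq".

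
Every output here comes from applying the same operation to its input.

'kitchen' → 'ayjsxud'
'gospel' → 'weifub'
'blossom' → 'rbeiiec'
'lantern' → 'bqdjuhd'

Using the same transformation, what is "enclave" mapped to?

In each case the input is transformed by: shift every letter 10 places backward in the alphabet (wrapping around).
On "enclave" that produces "udsbqlu".

udsbqlu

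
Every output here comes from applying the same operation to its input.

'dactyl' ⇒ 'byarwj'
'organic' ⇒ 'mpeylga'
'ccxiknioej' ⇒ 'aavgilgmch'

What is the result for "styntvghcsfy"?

qrwlrtefaqdw

The pattern: shift every letter 2 places backward in the alphabet (wrapping around).
Applying that to "styntvghcsfy" gives "qrwlrtefaqdw".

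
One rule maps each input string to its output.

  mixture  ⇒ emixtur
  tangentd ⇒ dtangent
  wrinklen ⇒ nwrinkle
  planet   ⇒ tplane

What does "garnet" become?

tgarne

Looking at the pairs, the operation is to move the last character to the front.
So "garnet" becomes "tgarne".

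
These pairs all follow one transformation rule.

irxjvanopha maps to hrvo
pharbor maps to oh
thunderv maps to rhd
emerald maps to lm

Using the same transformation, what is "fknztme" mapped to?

Each output is the input with this applied: move the last 3 characters to the front (rotate right by 3), then keep one character in every 3, starting at position 2 (positions 2nd, 5th, 8th, ...).
Working it through for "fknztme": intermediate "tmefknz", final "mk".

mk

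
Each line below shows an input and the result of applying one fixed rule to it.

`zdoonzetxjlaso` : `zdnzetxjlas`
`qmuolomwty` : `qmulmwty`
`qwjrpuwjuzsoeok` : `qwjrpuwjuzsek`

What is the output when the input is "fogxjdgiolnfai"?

fgxjdgilnfai

What's happening: remove every "o".
Applying that to "fogxjdgiolnfai" gives "fgxjdgilnfai".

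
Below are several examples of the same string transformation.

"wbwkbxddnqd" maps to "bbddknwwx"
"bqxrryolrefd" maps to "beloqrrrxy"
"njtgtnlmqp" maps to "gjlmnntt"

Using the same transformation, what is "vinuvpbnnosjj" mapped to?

Looking at the pairs, the operation is to delete the last 2 characters, then sort the characters into alphabetical order.
On "vinuvpbnnosjj" that produces "binnnopsuvv".
(Check on "bqxrryolrefd": → "bqxrryolre" → "beloqrrrxy" ✓)

binnnopsuvv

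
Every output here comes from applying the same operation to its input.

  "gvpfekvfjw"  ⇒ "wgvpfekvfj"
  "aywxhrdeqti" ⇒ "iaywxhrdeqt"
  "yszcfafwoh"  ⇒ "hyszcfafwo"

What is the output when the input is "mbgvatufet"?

tmbgvatufe

The rule is to move the last character to the front.
So "mbgvatufet" becomes "tmbgvatufe".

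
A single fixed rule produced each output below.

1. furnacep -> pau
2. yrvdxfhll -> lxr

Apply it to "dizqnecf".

The rule is to keep one character in every 3, starting at position 2 (positions 2nd, 5th, 8th, ...), then reverse the string.
For "dizqnecf" the result is "fni".
(Check on "furnacep": → "uap" → "pau" ✓)

fni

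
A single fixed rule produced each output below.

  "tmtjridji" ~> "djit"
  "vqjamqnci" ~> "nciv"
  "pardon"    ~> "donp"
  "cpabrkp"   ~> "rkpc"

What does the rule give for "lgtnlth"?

The transformation: move the last 3 characters to the front (rotate right by 3), then keep only the first 4 characters.
On "lgtnlth": the first step gives "lthlgtn", and the second then gives "lthl".

lthl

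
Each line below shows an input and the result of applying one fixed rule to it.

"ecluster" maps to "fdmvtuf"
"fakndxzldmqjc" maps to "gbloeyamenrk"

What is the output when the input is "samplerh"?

In each case the input is transformed by: shift every letter 1 place forward in the alphabet (wrapping around), then delete the last character.
On "samplerh": the first step gives "tbnqmfsi", and the second then gives "tbnqmfs".
(Check on "fakndxzldmqjc": → "gbloeyamenrkd" → "gbloeyamenrk" ✓)

tbnqmfs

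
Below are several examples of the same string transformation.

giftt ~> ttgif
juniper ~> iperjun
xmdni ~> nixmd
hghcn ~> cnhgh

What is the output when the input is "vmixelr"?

xelrvmi

Looking at the pairs, the operation is to move the first 3 characters to the end (rotate left by 3).
"vmixelr" → "xelrvmi".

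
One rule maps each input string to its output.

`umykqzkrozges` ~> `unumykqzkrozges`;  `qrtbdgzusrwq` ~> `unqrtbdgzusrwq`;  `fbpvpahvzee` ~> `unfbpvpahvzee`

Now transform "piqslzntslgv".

The rule is to prepend "un".
On "piqslzntslgv" that produces "unpiqslzntslgv".

unpiqslzntslgv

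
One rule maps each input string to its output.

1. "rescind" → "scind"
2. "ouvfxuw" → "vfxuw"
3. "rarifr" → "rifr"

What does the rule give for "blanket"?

anket

Looking at the pairs, the operation is to delete the first 2 characters.
So "blanket" becomes "anket".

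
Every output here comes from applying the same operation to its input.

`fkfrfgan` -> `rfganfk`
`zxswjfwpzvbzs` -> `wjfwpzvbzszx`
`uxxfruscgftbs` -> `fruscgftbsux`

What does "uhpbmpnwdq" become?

Each output is the input with this applied: move the first 3 characters to the end (rotate left by 3), then delete the last character.
"uhpbmpnwdq" → "bmpnwdquhp" → "bmpnwdquh".
(Check on "uxxfruscgftbs": → "fruscgftbsuxx" → "fruscgftbsux" ✓)

bmpnwdquh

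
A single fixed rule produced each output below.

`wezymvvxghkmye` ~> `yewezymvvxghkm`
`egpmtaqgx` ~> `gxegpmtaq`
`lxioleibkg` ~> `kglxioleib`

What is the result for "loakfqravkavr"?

The pattern: move the last 2 characters to the front (rotate right by 2).
On "loakfqravkavr" that produces "vrloakfqravka".

vrloakfqravka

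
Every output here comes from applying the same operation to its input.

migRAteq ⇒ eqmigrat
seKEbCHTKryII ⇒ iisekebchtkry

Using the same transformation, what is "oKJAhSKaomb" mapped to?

Each output is the input with this applied: move the last 2 characters to the front (rotate right by 2), then convert every letter to lowercase.
On "oKJAhSKaomb": the first step gives "mboKJAhSKao", and the second then gives "mbokjahskao".

mbokjahskao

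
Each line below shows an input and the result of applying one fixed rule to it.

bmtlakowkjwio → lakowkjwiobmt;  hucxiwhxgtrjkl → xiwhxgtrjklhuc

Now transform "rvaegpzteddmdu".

Rule — move the first 3 characters to the end (rotate left by 3).
Applying that to "rvaegpzteddmdu" gives "egpzteddmdurva".

egpzteddmdurva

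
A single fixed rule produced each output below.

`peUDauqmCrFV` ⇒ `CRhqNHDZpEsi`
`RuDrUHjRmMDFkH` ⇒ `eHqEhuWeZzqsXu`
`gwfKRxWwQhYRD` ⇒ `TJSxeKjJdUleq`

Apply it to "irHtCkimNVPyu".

What's happening: flip the case of every letter, then shift every letter 13 places forward in the alphabet (wrapping around) — i.e. ROT13.
For "irHtCkimNVPyu" the result is "VEuGpXVZaicLH".
(Check on "peUDauqmCrFV": → "PEudAUQMcRfv" → "CRhqNHDZpEsi" ✓)

VEuGpXVZaicLH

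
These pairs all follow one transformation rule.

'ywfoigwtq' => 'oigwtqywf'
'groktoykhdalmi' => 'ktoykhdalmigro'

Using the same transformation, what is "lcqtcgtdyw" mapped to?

tcgtdywlcq

Rule — move the first 3 characters to the end (rotate left by 3).
On "lcqtcgtdyw" that produces "tcgtdywlcq".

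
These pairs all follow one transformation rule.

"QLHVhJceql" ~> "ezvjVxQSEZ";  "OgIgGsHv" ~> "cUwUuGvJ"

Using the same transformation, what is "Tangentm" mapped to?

What's happening: shift every letter 12 places backward in the alphabet (wrapping around), then flip the case of every letter.
Doing the same to "Tangentm": "hOBUSBHA".
(Check on "QLHVhJceql": → "EZVJvXqsez" → "ezvjVxQSEZ" ✓)

hOBUSBHA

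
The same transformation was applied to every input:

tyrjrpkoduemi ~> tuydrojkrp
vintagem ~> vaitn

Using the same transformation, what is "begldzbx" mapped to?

bdelg

In each case the input is transformed by: delete the last 3 characters, then take characters alternately from the front and the back (1st, last, 2nd, 2nd-last, ...).
Starting from "begldzbx": after the first operation, "begld"; after the second, "bdelg".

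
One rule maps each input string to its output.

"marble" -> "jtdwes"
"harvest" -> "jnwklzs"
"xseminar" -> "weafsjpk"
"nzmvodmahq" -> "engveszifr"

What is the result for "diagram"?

In each case the input is transformed by: shift every letter 8 places backward in the alphabet (wrapping around), then move the first 2 characters to the end (rotate left by 2).
Starting from "diagram": after the first operation, "vasyjse"; after the second, "syjseva".

syjseva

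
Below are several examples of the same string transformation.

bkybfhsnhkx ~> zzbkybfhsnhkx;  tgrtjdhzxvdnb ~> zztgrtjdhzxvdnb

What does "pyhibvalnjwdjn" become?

zzpyhibvalnjwdjn

The pattern: prepend "zz".
"pyhibvalnjwdjn" → "zzpyhibvalnjwdjn".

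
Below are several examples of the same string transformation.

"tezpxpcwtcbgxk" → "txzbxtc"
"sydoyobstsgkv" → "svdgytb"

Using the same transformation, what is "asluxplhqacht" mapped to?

The pattern: keep every other character starting from the first (positions 1st, 3rd, 5th, ...), then take characters alternately from the front and the back (1st, last, 2nd, 2nd-last, ...).
"asluxplhqacht" → "atlcxql".

atlcxql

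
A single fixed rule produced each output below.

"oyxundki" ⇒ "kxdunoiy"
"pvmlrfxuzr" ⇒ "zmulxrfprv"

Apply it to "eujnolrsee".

In each case the input is transformed by: take characters alternately from the front and the back (1st, last, 2nd, 2nd-last, ...), then move the first 3 characters to the end (rotate left by 3).
Working it through for "eujnolrsee": intermediate "eeuejsnrol", final "ejsnroleeu".

ejsnroleeu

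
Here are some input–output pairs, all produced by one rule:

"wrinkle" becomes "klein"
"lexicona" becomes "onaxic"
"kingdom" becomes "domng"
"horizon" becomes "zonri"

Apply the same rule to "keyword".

The rule is to delete the first 2 characters, then move the last 3 characters to the front (rotate right by 3).
Starting from "keyword": after the first operation, "yword"; after the second, "ordyw".

ordyw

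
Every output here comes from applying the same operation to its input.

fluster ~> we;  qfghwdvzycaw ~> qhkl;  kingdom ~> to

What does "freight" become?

The pattern: shift every letter 11 places forward in the alphabet (wrapping around), then keep one character in every 3, starting at position 2 (positions 2nd, 5th, 8th, ...).
Doing the same to "freight": "cr".

cr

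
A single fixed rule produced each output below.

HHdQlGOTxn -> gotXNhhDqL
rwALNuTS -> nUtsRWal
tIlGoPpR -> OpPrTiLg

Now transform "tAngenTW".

ENtwTaNG

In each case the input is transformed by: swap the front and back halves of the string, then flip the case of every letter.
On "tAngenTW": the first step gives "enTWtAng", and the second then gives "ENtwTaNG".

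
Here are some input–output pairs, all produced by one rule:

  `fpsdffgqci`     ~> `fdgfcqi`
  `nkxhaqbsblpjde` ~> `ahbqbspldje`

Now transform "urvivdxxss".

The transformation: delete the first 3 characters, then swap each adjacent pair of characters (1↔2, 3↔4, ...).
Working it through for "urvivdxxss": intermediate "ivdxxss", final "vixdsxs".

vixdsxs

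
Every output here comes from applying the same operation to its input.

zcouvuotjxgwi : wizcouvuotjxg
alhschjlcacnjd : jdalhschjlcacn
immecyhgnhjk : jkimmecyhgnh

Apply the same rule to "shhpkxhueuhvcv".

cvshhpkxhueuhv

What's happening: move the last 2 characters to the front (rotate right by 2).
Applying that to "shhpkxhueuhvcv" gives "cvshhpkxhueuhv".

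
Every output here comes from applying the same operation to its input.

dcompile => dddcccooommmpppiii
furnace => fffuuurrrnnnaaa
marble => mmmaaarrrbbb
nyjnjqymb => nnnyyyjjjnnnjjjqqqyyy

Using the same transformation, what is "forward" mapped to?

fffooorrrwwwaaa

The rule is to delete the last 2 characters, then repeat every character 3 times.
For "forward", step one produces "forwa"; step two turns that into "fffooorrrwwwaaa".
(Check on "marble": → "marb" → "mmmaaarrrbbb" ✓)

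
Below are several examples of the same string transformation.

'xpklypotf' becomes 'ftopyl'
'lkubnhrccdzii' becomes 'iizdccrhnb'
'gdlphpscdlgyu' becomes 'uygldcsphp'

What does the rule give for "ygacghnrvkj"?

The pattern: delete the first 3 characters, then reverse the string.
For "ygacghnrvkj" the result is "jkvrnhgc".

jkvrnhgc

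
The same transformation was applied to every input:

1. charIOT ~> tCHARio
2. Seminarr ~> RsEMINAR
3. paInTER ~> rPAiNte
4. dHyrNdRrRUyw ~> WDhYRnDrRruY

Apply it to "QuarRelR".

The pattern: move the last character to the front, then flip the case of every letter.
On "QuarRelR": the first step gives "RQuarRel", and the second then gives "rqUARrEL".

rqUARrEL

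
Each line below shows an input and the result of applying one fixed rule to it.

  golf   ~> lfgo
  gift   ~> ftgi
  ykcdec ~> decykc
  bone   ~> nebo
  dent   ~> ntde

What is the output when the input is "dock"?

The pattern: swap the front and back halves of the string.
For "dock" the result is "ckdo".

ckdo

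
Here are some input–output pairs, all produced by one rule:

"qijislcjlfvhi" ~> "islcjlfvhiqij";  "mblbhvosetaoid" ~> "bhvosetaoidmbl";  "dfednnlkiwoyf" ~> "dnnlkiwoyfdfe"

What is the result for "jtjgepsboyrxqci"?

gepsboyrxqcijtj

What's happening: move the first 3 characters to the end (rotate left by 3).
Doing the same to "jtjgepsboyrxqci": "gepsboyrxqcijtj".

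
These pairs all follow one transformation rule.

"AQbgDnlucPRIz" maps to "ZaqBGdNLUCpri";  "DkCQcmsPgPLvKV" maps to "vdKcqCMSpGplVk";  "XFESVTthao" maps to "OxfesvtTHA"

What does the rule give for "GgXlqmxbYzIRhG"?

Rule — flip the case of every letter, then move the last character to the front.
Working it through for "GgXlqmxbYzIRhG": intermediate "gGxLQMXByZirHg", final "ggGxLQMXByZirH".

ggGxLQMXByZirH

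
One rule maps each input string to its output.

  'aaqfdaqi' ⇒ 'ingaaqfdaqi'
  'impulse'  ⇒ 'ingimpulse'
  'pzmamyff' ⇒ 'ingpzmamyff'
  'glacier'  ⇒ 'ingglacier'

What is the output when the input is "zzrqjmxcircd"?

ingzzrqjmxcircd

The transformation: prepend "ing".
On "zzrqjmxcircd" that produces "ingzzrqjmxcircd".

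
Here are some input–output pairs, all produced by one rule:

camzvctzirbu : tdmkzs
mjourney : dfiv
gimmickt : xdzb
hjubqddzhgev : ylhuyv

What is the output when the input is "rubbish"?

iszy

What's happening: shift every letter 9 places backward in the alphabet (wrapping around), then keep every other character starting from the first (positions 1st, 3rd, 5th, ...).
"rubbish" → "iszy".
(Check on "mjourney": → "daflievp" → "dfiv" ✓)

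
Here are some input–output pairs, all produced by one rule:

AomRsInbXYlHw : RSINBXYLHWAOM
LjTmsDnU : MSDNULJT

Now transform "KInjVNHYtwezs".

JVNHYTWEZSKIN

What's happening: move the first 3 characters to the end (rotate left by 3), then convert every letter to uppercase.
On "KInjVNHYtwezs" that produces "JVNHYTWEZSKIN".
(Check on "AomRsInbXYlHw": → "RsInbXYlHwAom" → "RSINBXYLHWAOM" ✓)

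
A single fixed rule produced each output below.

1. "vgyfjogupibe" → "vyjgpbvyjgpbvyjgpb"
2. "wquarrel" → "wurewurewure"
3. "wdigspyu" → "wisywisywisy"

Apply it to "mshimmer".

Looking at the pairs, the operation is to keep every other character starting from the first (positions 1st, 3rd, 5th, ...), then write the whole string 3 times in a row.
Applying both steps to "mshimmer": "mhme", then "mhmemhmemhme".

mhmemhmemhme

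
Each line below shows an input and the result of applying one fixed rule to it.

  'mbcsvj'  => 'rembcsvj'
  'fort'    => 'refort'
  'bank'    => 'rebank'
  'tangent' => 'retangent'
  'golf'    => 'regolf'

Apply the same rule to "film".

What's happening: prepend "re".
Applying that to "film" gives "refilm".

refilm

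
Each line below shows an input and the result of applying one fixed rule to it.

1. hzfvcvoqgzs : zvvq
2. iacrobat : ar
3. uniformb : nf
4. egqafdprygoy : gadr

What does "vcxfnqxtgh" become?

The rule is to delete the last 3 characters, then keep every other character starting from the second (positions 2nd, 4th, 6th, ...).
Working it through for "vcxfnqxtgh": intermediate "vcxfnqx", final "cfq".

cfq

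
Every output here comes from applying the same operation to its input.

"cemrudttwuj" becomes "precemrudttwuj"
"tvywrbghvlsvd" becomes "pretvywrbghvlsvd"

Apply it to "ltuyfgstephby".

preltuyfgstephby

Rule — prepend "pre".
"ltuyfgstephby" → "preltuyfgstephby".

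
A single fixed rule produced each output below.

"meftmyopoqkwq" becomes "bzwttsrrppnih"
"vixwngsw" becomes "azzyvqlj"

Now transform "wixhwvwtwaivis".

Rule — sort the characters into reverse alphabetical order, then shift every letter 3 places forward in the alphabet (wrapping around).
So "wixhwvwtwaivis" becomes "azzzzyywvlllkd".

azzzzyywvlllkd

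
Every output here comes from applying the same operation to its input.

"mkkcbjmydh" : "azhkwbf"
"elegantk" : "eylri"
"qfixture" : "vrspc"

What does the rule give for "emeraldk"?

In each case the input is transformed by: delete the first 3 characters, then shift every letter 2 places backward in the alphabet (wrapping around).
Starting from "emeraldk": after the first operation, "raldk"; after the second, "pyjbi".

pyjbi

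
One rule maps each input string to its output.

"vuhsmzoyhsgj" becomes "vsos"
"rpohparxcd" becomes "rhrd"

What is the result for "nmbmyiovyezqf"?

nmoef

Each output is the input with this applied: keep one character in every 3, starting at position 1 (positions 1st, 4th, 7th, ...).
Applying that to "nmbmyiovyezqf" gives "nmoef".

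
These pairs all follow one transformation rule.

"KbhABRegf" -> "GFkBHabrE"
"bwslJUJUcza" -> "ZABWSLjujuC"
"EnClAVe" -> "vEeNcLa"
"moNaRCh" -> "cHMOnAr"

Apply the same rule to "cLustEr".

eRClUST

Rule — flip the case of every letter, then move the last 2 characters to the front (rotate right by 2).
"cLustEr" → "ClUSTeR" → "eRClUST".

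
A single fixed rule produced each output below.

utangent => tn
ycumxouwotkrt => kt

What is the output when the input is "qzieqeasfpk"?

fk

The transformation: swap each adjacent pair of characters (1↔2, 3↔4, ...), then keep only the last 2 characters.
Starting from "qzieqeasfpk": after the first operation, "zqeieqsapfk"; after the second, "fk".
(Check on "utangent": → "tunaegtn" → "tn" ✓)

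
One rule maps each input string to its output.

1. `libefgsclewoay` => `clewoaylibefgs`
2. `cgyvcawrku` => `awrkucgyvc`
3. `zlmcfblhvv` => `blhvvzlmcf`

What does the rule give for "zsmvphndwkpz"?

What's happening: swap the front and back halves of the string.
Doing the same to "zsmvphndwkpz": "ndwkpzzsmvph".

ndwkpzzsmvph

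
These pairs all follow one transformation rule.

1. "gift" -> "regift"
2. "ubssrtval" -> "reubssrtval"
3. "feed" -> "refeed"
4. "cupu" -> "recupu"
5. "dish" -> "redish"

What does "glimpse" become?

reglimpse

The rule is to prepend "re".
"glimpse" → "reglimpse".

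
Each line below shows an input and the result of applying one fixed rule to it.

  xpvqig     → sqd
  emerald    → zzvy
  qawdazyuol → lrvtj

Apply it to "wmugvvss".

rpqn

In each case the input is transformed by: shift every letter 5 places backward in the alphabet (wrapping around), then keep every other character starting from the first (positions 1st, 3rd, 5th, ...).
On "wmugvvss": the first step gives "rhpbqqnn", and the second then gives "rpqn".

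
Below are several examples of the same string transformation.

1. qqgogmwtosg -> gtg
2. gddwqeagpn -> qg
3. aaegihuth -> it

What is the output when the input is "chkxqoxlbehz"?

qlh

Each output is the input with this applied: delete the first 2 characters, then keep one character in every 3, starting at position 3 (positions 3rd, 6th, 9th, ...).
For "chkxqoxlbehz", step one produces "kxqoxlbehz"; step two turns that into "qlh".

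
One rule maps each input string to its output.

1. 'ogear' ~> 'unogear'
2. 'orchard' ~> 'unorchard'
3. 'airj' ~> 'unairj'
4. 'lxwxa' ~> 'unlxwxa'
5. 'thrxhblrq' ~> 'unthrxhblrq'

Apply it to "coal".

uncoal

Each output is the input with this applied: prepend "un".
On "coal" that produces "uncoal".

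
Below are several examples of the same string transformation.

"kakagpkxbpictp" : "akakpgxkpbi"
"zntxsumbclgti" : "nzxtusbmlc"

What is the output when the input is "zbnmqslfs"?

bzmnsq

The rule is to delete the last 3 characters, then swap each adjacent pair of characters (1↔2, 3↔4, ...).
Working it through for "zbnmqslfs": intermediate "zbnmqs", final "bzmnsq".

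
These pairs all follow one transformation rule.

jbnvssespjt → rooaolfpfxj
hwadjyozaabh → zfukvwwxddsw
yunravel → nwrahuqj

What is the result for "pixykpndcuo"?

ugljzyqklet

The pattern: move the first 3 characters to the end (rotate left by 3), then shift every letter 4 places backward in the alphabet (wrapping around).
For "pixykpndcuo", step one produces "ykpndcuopix"; step two turns that into "ugljzyqklet".
(Check on "hwadjyozaabh": → "djyozaabhhwa" → "zfukvwwxddsw" ✓)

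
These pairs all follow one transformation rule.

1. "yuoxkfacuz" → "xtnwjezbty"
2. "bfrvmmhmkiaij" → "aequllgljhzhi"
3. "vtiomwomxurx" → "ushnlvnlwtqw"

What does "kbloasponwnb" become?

The rule is to shift every letter 1 place backward in the alphabet (wrapping around).
Doing the same to "kbloasponwnb": "jaknzronmvma".

jaknzronmvma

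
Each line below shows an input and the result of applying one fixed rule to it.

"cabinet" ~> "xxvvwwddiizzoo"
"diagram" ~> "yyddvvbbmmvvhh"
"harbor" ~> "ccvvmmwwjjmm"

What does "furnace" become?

The transformation: double every character, then shift every letter 5 places backward in the alphabet (wrapping around).
For "furnace", step one produces "ffuurrnnaaccee"; step two turns that into "aappmmiivvxxzz".

aappmmiivvxxzz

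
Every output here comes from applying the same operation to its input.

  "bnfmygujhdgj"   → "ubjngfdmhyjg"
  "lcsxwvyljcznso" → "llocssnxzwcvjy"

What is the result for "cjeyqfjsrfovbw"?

scwjbevyoqffrj

In each case the input is transformed by: take characters alternately from the front and the back (1st, last, 2nd, 2nd-last, ...), then move the last character to the front.
Working it through for "cjeyqfjsrfovbw": intermediate "cwjbevyoqffrjs", final "scwjbevyoqffrj".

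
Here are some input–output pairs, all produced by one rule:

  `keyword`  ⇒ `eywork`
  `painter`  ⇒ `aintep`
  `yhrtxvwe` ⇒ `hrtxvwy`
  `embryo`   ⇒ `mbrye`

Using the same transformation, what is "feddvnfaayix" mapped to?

eddvnfaayif

What's happening: delete the last character, then move the first character to the end.
"feddvnfaayix" → "feddvnfaayi" → "eddvnfaayif".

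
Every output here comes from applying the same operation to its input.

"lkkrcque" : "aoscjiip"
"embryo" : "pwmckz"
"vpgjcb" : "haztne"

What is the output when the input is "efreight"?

Rule — swap the front and back halves of the string, then shift every letter 2 places backward in the alphabet (wrapping around).
On "efreight": the first step gives "ightefre", and the second then gives "gefrcdpc".
(Check on "vpgjcb": → "jcbvpg" → "haztne" ✓)

gefrcdpc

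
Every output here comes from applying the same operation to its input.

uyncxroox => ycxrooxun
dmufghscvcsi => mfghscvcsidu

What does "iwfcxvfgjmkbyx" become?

wcxvfgjmkbyxif

Rule — move the first 2 characters to the end (rotate left by 2), then swap the first and last characters.
Starting from "iwfcxvfgjmkbyx": after the first operation, "fcxvfgjmkbyxiw"; after the second, "wcxvfgjmkbyxif".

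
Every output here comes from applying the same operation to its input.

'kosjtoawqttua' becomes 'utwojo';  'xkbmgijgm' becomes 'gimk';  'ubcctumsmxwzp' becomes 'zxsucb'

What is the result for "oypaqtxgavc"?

vgtay

Looking at the pairs, the operation is to reverse the string, then keep every other character starting from the second (positions 2nd, 4th, 6th, ...).
Applying both steps to "oypaqtxgavc": "cvagxtqapyo", then "vgtay".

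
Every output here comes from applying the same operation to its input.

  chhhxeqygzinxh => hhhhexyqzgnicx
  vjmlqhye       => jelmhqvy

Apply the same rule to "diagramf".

ifgaardm

The rule is to swap the first and last characters, then swap each adjacent pair of characters (1↔2, 3↔4, ...).
Starting from "diagramf": after the first operation, "fiagramd"; after the second, "ifgaardm".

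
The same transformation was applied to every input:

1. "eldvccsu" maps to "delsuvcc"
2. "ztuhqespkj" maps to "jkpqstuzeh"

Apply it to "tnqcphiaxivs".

hiinpqstvxac

Each output is the input with this applied: sort the characters into alphabetical order, then move the first 2 characters to the end (rotate left by 2).
For "tnqcphiaxivs", step one produces "achiinpqstvx"; step two turns that into "hiinpqstvxac".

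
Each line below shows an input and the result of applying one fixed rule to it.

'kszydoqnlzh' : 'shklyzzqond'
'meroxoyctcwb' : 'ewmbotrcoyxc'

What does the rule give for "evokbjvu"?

What's happening: swap each adjacent pair of characters (1↔2, 3↔4, ...), then take characters alternately from the front and the back (1st, last, 2nd, 2nd-last, ...).
Starting from "evokbjvu": after the first operation, "vekojbuv"; after the second, "vveukboj".

vveukboj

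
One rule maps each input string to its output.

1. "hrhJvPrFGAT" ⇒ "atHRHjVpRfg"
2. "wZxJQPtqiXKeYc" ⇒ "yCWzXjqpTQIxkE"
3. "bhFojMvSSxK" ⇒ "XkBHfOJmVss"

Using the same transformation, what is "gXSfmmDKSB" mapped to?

sbGxsFMMdk

Rule — flip the case of every letter, then move the last 2 characters to the front (rotate right by 2).
Applying both steps to "gXSfmmDKSB": "GxsFMMdksb", then "sbGxsFMMdk".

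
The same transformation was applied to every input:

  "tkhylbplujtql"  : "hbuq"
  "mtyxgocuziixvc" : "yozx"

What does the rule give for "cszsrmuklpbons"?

zmlo

In each case the input is transformed by: keep one character in every 3, starting at position 3 (positions 3rd, 6th, 9th, ...).
On "cszsrmuklpbons" that produces "zmlo".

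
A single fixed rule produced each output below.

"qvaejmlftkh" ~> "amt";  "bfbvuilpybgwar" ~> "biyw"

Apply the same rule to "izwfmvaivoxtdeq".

wvvtq

Each output is the input with this applied: keep one character in every 3, starting at position 3 (positions 3rd, 6th, 9th, ...).
"izwfmvaivoxtdeq" → "wvvtq".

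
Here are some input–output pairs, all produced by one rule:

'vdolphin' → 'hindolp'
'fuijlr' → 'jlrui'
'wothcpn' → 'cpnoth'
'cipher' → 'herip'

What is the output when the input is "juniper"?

peruni

What's happening: delete the first character, then move the last 3 characters to the front (rotate right by 3).
Applying both steps to "juniper": "uniper", then "peruni".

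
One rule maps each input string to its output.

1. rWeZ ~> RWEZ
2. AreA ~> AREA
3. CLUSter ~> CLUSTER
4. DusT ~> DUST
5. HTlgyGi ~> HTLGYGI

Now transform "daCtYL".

Each output is the input with this applied: convert every letter to uppercase.
On "daCtYL" that produces "DACTYL".

DACTYL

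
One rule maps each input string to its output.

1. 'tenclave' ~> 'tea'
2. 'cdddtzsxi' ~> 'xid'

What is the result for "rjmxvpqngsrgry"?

xrqmg

In each case the input is transformed by: sort the characters into reverse alphabetical order, then keep one character in every 3, starting at position 2 (positions 2nd, 5th, 8th, ...).
On "rjmxvpqngsrgry": the first step gives "yxvsrrrqpnmjgg", and the second then gives "xrqmg".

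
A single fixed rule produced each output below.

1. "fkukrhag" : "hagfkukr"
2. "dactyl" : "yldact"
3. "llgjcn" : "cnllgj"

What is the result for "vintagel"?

gelvinta

What's happening: move the first character to the end, then swap the front and back halves of the string.
"vintagel" → "intagelv" → "gelvinta".
(Check on "llgjcn": → "lgjcnl" → "cnllgj" ✓)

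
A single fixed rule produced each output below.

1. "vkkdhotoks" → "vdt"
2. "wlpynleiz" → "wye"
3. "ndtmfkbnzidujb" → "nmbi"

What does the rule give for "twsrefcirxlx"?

Rule — delete the last 2 characters, then keep one character in every 3, starting at position 1 (positions 1st, 4th, 7th, ...).
Starting from "twsrefcirxlx": after the first operation, "twsrefcirx"; after the second, "trcx".
(Check on "wlpynleiz": → "wlpynle" → "wye" ✓)

trcx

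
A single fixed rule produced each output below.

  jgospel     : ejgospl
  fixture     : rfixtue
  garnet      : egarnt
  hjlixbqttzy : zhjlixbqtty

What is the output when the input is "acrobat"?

Looking at the pairs, the operation is to move the last character to the front, then swap the first and last characters.
Applying both steps to "acrobat": "tacroba", then "aacrobt".

aacrobt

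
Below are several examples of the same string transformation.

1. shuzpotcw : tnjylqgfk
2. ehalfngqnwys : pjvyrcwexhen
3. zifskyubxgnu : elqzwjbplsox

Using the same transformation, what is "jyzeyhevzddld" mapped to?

cuapqvpyvmquu

Rule — move the last 2 characters to the front (rotate right by 2), then shift every letter 9 places backward in the alphabet (wrapping around).
On "jyzeyhevzddld" that produces "cuapqvpyvmquu".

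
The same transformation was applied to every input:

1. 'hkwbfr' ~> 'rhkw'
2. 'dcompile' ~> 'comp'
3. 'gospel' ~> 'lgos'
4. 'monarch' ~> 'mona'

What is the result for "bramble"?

In each case the input is transformed by: move the last 3 characters to the front (rotate right by 3), then keep only the last 4 characters.
Starting from "bramble": after the first operation, "blebram"; after the second, "bram".

bram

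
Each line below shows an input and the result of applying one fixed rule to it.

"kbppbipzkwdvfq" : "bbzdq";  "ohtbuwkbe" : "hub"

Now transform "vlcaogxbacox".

Looking at the pairs, the operation is to keep one character in every 3, starting at position 2 (positions 2nd, 5th, 8th, ...).
On "vlcaogxbacox" that produces "lobo".

lobo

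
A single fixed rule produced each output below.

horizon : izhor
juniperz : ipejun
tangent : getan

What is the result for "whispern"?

spewhi

What's happening: delete the last 2 characters, then move the first 3 characters to the end (rotate left by 3).
Starting from "whispern": after the first operation, "whispe"; after the second, "spewhi".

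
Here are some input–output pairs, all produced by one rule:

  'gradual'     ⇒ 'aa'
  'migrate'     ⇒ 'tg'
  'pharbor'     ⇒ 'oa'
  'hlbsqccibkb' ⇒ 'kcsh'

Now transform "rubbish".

Rule — reverse the string, then keep one character in every 3, starting at position 2 (positions 2nd, 5th, 8th, ...).
Working it through for "rubbish": intermediate "hsibbur", final "sb".

sb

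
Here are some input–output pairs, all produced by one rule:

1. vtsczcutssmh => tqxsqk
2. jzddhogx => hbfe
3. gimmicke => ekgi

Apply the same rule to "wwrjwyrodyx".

upupbv

Each output is the input with this applied: keep every other character starting from the first (positions 1st, 3rd, 5th, ...), then shift every letter 2 places backward in the alphabet (wrapping around).
On "wwrjwyrodyx": the first step gives "wrwrdx", and the second then gives "upupbv".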